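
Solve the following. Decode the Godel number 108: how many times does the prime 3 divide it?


Factorize 108 by dividing by 3 repeatedly.
Division steps: 3 divides 108 exactly 3 time(s).
Exponent of 3 = 3

3


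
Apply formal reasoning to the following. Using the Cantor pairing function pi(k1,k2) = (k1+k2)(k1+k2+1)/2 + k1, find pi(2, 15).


k1 + k2 = 17
(k1+k2)(k1+k2+1)/2 = 17 * 18 / 2 = 153
pi = 153 + 2 = 155

155


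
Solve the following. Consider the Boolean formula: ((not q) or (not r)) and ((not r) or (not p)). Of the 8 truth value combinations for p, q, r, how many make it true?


Evaluate all 8 assignments for p, q, r:
p=0, q=0, r=0: 1
p=0, q=0, r=1: 1
p=0, q=1, r=0: 1
p=0, q=1, r=1: 0
p=1, q=0, r=0: 1
p=1, q=0, r=1: 0
p=1, q=1, r=0: 1
p=1, q=1, r=1: 0
Satisfying count = 5

5


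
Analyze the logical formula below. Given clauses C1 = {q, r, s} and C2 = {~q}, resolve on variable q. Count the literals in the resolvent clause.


Remove q from C1 and ~q from C2.
C1 remainder: {r, s}
C2 remainder: {}
Union (resolvent): {r, s}
Resolvent has 2 literal(s).

2


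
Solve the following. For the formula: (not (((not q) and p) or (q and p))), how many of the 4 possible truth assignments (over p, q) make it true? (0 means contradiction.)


Check all 4 assignments:
p=0, q=0: 1
p=0, q=1: 1
p=1, q=0: 0
p=1, q=1: 0
Count of True = 2

2


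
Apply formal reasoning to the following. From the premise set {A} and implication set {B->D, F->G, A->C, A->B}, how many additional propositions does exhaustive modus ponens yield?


Initial facts: {A}
Apply modus ponens to closure:
  A and A->C  =>  C
  A and A->B  =>  B
  B and B->D  =>  D
Final known: {A, B, C, D}
New propositions: {B, C, D}
Count = 3

3


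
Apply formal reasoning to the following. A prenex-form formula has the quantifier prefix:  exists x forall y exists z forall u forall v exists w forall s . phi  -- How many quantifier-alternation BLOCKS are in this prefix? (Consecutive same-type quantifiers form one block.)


Quantifier-type sequence: E A E A A E A  (A=forall, E=exists)
Group into maximal same-type runs:
  Ex1 | Ax1 | Ex1 | Ax2 | Ex1 | Ax1
Number of blocks = 6

6


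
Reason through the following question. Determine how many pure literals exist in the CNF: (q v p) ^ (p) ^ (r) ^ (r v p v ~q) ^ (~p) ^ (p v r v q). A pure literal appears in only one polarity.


Check each variable for pure literal status:
p: mixed (not pure)
q: mixed (not pure)
r: pure positive
Pure literal count = 1

1


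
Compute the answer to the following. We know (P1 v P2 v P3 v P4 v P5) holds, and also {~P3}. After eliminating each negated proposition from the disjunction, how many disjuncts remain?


Original disjuncts (5): P1, P2, P3, P4, P5
Negated (eliminate): ~P3
Remaining disjuncts: P1, P2, P4, P5
Count = 5 - 1 = 4

4


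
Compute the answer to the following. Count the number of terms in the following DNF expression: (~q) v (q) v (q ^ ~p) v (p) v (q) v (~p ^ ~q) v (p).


A DNF formula is a disjunction of terms (conjunctions).
Terms are separated by v.
Counting the disjuncts: 7 terms.

7


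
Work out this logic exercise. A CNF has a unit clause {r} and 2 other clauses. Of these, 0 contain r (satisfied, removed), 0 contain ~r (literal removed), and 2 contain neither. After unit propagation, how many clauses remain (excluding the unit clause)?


Satisfied (removed): 0
Shortened (remain): 0
Unchanged (remain): 2
Remaining = 0 + 2 = 2

2


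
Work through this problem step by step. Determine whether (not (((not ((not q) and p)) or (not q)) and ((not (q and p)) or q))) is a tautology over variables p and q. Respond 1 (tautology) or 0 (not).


Check all 4 assignments:
p=0, q=0: 0
p=0, q=1: 0
p=1, q=0: 0
p=1, q=1: 0
Satisfying count = 0/4.
Tautology iff count = 4: no.

0


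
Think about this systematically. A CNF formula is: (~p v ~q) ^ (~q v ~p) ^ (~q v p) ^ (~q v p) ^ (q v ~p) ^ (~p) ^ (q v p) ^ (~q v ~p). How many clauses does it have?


A CNF formula is a conjunction of clauses.
Clauses are separated by ^.
Counting the conjuncts: 8 clauses.

8


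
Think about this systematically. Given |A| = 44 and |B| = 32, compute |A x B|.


The Cartesian product A x B contains all ordered pairs (a, b).
|A x B| = |A| * |B| = 44 * 32 = 1408

1408


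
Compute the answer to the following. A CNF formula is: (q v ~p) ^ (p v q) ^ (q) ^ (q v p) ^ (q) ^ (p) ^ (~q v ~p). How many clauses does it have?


A CNF formula is a conjunction of clauses.
Clauses are separated by ^.
Counting the conjuncts: 7 clauses.

7


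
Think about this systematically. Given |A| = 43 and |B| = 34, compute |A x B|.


The Cartesian product A x B contains all ordered pairs (a, b).
|A x B| = |A| * |B| = 43 * 34 = 1462

1462


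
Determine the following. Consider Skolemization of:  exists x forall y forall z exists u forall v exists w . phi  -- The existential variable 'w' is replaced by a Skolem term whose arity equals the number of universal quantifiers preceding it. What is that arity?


Quantifier prefix: exists x forall y forall z exists u forall v exists w
'w' is existentially quantified at position 6.
Universal variables preceding it: y, z, v
Skolem function arity = 3

3


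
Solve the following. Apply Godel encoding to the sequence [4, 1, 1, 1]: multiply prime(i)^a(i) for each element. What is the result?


Encode each element as an exponent of the corresponding prime:
  2^4 = 16
  3^1 = 3
  5^1 = 5
  7^1 = 7
Product = 16 * 3 * 5 * 7 = 1680

1680


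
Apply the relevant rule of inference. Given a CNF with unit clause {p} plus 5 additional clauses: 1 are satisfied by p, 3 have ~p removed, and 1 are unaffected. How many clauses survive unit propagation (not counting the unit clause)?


Satisfied (removed): 1
Shortened (remain): 3
Unchanged (remain): 1
Remaining = 3 + 1 = 4

4


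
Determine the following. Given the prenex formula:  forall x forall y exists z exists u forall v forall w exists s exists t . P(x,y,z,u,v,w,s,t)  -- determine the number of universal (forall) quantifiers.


Quantifier prefix: forall x forall y exists z exists u forall v forall w exists s exists t
Mark each quantifier type:
  U U E E U U E E
Universal count = 4, Existential count = 4
Asked for universal (forall) quantifiers: 4

4


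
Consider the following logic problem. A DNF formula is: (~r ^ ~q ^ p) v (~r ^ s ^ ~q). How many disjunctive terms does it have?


A DNF formula is a disjunction of terms (conjunctions).
Terms are separated by v.
Counting the disjuncts: 2 terms.

2


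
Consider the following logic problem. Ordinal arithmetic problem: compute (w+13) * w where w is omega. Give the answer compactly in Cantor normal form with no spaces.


Compute (w+13) * w.
Ordinal * is associative and left-distributive over +, but NOT commutative; for finite n>1, n*w = w but w*n stays w*n.
(w+13) * w = sup{(w+13)*k : k<w} = sup{w*k+13} = w^2 (the +13 tail is absorbed in the limit).
Result = w^2

w^2


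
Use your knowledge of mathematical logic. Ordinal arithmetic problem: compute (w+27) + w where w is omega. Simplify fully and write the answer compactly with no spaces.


Compute (w+27) + w.
Ordinal + is associative but NOT commutative; for finite n>0, n + w = w but w + n stays w+n.
(w+27) + w = w + (27+w) = w + w = w*2 (the finite tail 27 is absorbed by the right w).
Result = w*2

w*2


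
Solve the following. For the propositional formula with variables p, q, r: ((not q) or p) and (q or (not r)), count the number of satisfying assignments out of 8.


Evaluate all 8 assignments for p, q, r:
p=0, q=0, r=0: 1
p=0, q=0, r=1: 0
p=0, q=1, r=0: 0
p=0, q=1, r=1: 0
p=1, q=0, r=0: 1
p=1, q=0, r=1: 0
p=1, q=1, r=0: 1
p=1, q=1, r=1: 1
Satisfying count = 4

4


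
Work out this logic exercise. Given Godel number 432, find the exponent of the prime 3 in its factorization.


Factorize 432 by dividing by 3 repeatedly.
Division steps: 3 divides 432 exactly 3 time(s).
Exponent of 3 = 3

3


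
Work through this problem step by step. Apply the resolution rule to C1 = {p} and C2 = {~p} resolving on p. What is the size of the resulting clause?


Remove p from C1 and ~p from C2.
C1 remainder: {}
C2 remainder: {}
Union (resolvent): {} (empty clause)
Resolvent has 0 literal(s).

0


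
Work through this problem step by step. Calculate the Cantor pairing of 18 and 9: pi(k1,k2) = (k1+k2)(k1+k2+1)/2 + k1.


k1 + k2 = 27
(k1+k2)(k1+k2+1)/2 = 27 * 28 / 2 = 378
pi = 378 + 18 = 396

396


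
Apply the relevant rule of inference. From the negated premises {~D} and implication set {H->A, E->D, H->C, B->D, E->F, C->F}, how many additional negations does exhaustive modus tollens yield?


Initial negated facts: {~D}
Apply modus tollens to closure:
  ~D and E->D  =>  ~E
  ~D and B->D  =>  ~B
Final negated: {~B, ~D, ~E}
New negations: {~B, ~E}
Count = 2

2


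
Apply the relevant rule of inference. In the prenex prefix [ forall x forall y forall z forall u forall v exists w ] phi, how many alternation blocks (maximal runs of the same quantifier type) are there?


Quantifier-type sequence: A A A A A E  (A=forall, E=exists)
Group into maximal same-type runs:
  Ax5 | Ex1
Number of blocks = 2

2


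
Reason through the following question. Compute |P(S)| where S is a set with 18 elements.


The power set of a set with n elements has 2^n elements.
|P(S)| = 2^18 = 262144

262144


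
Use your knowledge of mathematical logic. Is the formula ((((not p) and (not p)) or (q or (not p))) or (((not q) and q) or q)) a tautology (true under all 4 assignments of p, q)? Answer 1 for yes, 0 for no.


Check all 4 assignments:
p=0, q=0: 1
p=0, q=1: 1
p=1, q=0: 0
p=1, q=1: 1
Satisfying count = 3/4.
Tautology iff count = 4: no.

0


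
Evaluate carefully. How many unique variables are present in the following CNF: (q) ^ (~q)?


Identify each variable that appears in the formula.
Variables found: q
Count = 1

1


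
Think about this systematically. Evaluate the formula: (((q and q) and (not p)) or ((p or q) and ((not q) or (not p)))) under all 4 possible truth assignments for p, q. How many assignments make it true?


Check all 4 assignments:
p=0, q=0: 0
p=0, q=1: 1
p=1, q=0: 1
p=1, q=1: 0
Count of True = 2

2


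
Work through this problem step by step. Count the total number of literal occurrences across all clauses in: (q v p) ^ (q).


Counting literals in each clause:
Clause 1: 2 literal(s)
Clause 2: 1 literal(s)
Total = 3

3


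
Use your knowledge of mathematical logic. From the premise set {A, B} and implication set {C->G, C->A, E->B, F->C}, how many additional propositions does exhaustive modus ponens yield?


Initial facts: {A, B}
Apply modus ponens to closure:
  (no implication fires)
Final known: {A, B}
New propositions: {(none)}
Count = 0

0


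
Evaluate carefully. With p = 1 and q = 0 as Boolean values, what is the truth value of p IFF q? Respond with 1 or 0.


p = 1, q = 0
Operation: p IFF q
Evaluate: 1 IFF 0 = 0

0


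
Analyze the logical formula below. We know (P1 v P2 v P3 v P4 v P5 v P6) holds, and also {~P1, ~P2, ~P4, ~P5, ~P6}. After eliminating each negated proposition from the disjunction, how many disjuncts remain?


Original disjuncts (6): P1, P2, P3, P4, P5, P6
Negated (eliminate): ~P1, ~P2, ~P4, ~P5, ~P6
Remaining disjuncts: P3
Count = 6 - 5 = 1

1


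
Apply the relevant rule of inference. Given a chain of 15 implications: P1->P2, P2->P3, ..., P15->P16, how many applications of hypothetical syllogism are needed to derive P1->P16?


With 15 implications in a chain connecting 16 propositions:
P1->P2, P2->P3, ..., P15->P16
Steps needed = (number of implications) - 1 = 15 - 1 = 14

14


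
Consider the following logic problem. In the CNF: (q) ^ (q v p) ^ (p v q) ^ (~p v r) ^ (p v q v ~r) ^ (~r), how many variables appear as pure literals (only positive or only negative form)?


Check each variable for pure literal status:
p: mixed (not pure)
q: pure positive
r: mixed (not pure)
Pure literal count = 1

1


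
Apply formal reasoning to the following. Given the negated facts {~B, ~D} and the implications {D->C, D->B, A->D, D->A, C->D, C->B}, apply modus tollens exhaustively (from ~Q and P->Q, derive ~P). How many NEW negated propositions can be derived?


Initial negated facts: {~B, ~D}
Apply modus tollens to closure:
  ~D and A->D  =>  ~A
  ~D and C->D  =>  ~C
Final negated: {~A, ~B, ~C, ~D}
New negations: {~A, ~C}
Count = 2

2


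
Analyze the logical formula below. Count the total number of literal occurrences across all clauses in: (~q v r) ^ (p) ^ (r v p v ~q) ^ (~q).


Counting literals in each clause:
Clause 1: 2 literal(s)
Clause 2: 1 literal(s)
Clause 3: 3 literal(s)
Clause 4: 1 literal(s)
Total = 7

7


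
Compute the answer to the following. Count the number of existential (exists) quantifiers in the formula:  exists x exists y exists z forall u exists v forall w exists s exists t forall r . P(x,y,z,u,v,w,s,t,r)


Quantifier prefix: exists x exists y exists z forall u exists v forall w exists s exists t forall r
Mark each quantifier type:
  E E E U E U E E U
Universal count = 3, Existential count = 6
Asked for existential (exists) quantifiers: 6

6


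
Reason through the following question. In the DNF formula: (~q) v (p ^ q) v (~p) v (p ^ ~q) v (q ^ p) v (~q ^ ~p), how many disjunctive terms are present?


A DNF formula is a disjunction of terms (conjunctions).
Terms are separated by v.
Counting the disjuncts: 6 terms.

6


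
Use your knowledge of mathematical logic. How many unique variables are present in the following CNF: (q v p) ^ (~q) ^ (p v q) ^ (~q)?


Identify each variable that appears in the formula.
Variables found: p, q
Count = 2

2


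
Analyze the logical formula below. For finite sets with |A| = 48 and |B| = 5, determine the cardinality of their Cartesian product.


The Cartesian product A x B contains all ordered pairs (a, b).
|A x B| = |A| * |B| = 48 * 5 = 240

240


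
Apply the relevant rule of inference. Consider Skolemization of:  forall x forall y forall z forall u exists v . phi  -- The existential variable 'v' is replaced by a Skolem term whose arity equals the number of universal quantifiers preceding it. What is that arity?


Quantifier prefix: forall x forall y forall z forall u exists v
'v' is existentially quantified at position 5.
Universal variables preceding it: x, y, z, u
Skolem function arity = 4

4


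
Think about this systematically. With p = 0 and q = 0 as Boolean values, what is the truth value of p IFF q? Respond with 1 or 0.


p = 0, q = 0
Operation: p IFF q
Evaluate: 0 IFF 0 = 1

1


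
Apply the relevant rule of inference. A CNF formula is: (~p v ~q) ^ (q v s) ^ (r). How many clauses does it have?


A CNF formula is a conjunction of clauses.
Clauses are separated by ^.
Counting the conjuncts: 3 clauses.

3


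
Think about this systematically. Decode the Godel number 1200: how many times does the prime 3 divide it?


Factorize 1200 by dividing by 3 repeatedly.
Division steps: 3 divides 1200 exactly 1 time(s).
Exponent of 3 = 1

1


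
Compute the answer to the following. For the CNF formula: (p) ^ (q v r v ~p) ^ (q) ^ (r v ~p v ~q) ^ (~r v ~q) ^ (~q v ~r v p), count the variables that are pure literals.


Check each variable for pure literal status:
p: mixed (not pure)
q: mixed (not pure)
r: mixed (not pure)
Pure literal count = 0

0


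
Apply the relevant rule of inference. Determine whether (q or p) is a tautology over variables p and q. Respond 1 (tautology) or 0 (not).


Check all 4 assignments:
p=0, q=0: 0
p=0, q=1: 1
p=1, q=0: 1
p=1, q=1: 1
Satisfying count = 3/4.
Tautology iff count = 4: no.

0


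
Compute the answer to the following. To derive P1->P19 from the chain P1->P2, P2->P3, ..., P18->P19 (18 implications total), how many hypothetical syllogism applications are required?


With 18 implications in a chain connecting 19 propositions:
P1->P2, P2->P3, ..., P18->P19
Steps needed = (number of implications) - 1 = 18 - 1 = 17

17


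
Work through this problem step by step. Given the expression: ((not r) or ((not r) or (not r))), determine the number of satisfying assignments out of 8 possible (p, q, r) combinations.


Check all 8 assignments:
p=0, q=0, r=0: 1
p=0, q=0, r=1: 0
p=0, q=1, r=0: 1
p=0, q=1, r=1: 0
p=1, q=0, r=0: 1
p=1, q=0, r=1: 0
p=1, q=1, r=0: 1
p=1, q=1, r=1: 0
Count of True = 4

4


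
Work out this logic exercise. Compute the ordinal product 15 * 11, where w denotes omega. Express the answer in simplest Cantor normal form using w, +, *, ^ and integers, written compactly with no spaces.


Compute 15 * 11.
Ordinal * is associative and left-distributive over +, but NOT commutative; for finite n>1, n*w = w but w*n stays w*n.
Both finite; ordinal * agrees with natural *: 15 * 11 = 165.
Result = 165

165


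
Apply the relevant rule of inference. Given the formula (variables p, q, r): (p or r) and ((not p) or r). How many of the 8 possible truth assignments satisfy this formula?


Evaluate all 8 assignments for p, q, r:
p=0, q=0, r=0: 0
p=0, q=0, r=1: 1
p=0, q=1, r=0: 0
p=0, q=1, r=1: 1
p=1, q=0, r=0: 0
p=1, q=0, r=1: 1
p=1, q=1, r=0: 0
p=1, q=1, r=1: 1
Satisfying count = 4

4


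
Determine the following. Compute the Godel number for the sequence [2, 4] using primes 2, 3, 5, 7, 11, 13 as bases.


Encode each element as an exponent of the corresponding prime:
  2^2 = 4
  3^4 = 81
Product = 4 * 81 = 324

324


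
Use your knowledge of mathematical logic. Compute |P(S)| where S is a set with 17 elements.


The power set of a set with n elements has 2^n elements.
|P(S)| = 2^17 = 131072

131072


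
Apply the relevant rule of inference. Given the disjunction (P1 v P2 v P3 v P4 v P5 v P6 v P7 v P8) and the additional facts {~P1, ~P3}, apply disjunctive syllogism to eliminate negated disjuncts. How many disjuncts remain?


Original disjuncts (8): P1, P2, P3, P4, P5, P6, P7, P8
Negated (eliminate): ~P1, ~P3
Remaining disjuncts: P2, P4, P5, P6, P7, P8
Count = 8 - 2 = 6

6


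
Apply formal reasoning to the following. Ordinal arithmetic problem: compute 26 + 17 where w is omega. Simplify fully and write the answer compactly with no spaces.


Compute 26 + 17.
Ordinal + is associative but NOT commutative; for finite n>0, n + w = w but w + n stays w+n.
Both operands finite; ordinal + agrees with natural +: 26 + 17 = 43.
Result = 43

43


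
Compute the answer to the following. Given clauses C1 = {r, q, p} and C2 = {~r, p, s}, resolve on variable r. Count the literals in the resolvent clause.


Remove r from C1 and ~r from C2.
C1 remainder: {q, p}
C2 remainder: {p, s}
Union (resolvent): {p, q, s}
Resolvent has 3 literal(s).

3


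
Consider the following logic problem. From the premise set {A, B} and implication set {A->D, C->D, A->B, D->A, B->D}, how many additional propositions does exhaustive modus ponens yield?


Initial facts: {A, B}
Apply modus ponens to closure:
  A and A->D  =>  D
Final known: {A, B, D}
New propositions: {D}
Count = 1

1


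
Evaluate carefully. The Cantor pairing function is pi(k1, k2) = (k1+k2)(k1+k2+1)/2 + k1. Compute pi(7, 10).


k1 + k2 = 17
(k1+k2)(k1+k2+1)/2 = 17 * 18 / 2 = 153
pi = 153 + 7 = 160

160


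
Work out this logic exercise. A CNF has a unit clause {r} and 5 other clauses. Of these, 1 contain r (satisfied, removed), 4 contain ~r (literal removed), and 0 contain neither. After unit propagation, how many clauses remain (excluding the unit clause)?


Satisfied (removed): 1
Shortened (remain): 4
Unchanged (remain): 0
Remaining = 4 + 0 = 4

4


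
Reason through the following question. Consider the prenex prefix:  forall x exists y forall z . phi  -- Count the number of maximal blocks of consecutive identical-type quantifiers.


Quantifier-type sequence: A E A  (A=forall, E=exists)
Group into maximal same-type runs:
  Ax1 | Ex1 | Ax1
Number of blocks = 3

3


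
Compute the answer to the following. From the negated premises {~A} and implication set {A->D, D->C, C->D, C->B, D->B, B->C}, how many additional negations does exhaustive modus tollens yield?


Initial negated facts: {~A}
Apply modus tollens to closure:
  (no implication fires)
Final negated: {~A}
New negations: {(none)}
Count = 0

0


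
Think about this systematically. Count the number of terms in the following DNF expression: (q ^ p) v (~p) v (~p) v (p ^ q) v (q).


A DNF formula is a disjunction of terms (conjunctions).
Terms are separated by v.
Counting the disjuncts: 5 terms.

5


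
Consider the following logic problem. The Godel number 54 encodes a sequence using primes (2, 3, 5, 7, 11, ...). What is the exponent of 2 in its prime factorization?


Factorize 54 by dividing by 2 repeatedly.
Division steps: 2 divides 54 exactly 1 time(s).
Exponent of 2 = 1

1


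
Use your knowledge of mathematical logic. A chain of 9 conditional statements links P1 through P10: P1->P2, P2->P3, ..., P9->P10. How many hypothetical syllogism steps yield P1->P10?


With 9 implications in a chain connecting 10 propositions:
P1->P2, P2->P3, ..., P9->P10
Steps needed = (number of implications) - 1 = 9 - 1 = 8

8


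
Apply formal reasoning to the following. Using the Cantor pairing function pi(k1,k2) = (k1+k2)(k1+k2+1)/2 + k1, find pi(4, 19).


k1 + k2 = 23
(k1+k2)(k1+k2+1)/2 = 23 * 24 / 2 = 276
pi = 276 + 4 = 280

280


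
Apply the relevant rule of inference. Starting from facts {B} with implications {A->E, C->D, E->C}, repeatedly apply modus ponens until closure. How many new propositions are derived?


Initial facts: {B}
Apply modus ponens to closure:
  (no implication fires)
Final known: {B}
New propositions: {(none)}
Count = 0

0


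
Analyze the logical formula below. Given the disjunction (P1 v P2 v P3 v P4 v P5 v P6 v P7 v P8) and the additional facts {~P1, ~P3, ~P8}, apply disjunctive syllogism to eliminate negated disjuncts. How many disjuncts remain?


Original disjuncts (8): P1, P2, P3, P4, P5, P6, P7, P8
Negated (eliminate): ~P1, ~P3, ~P8
Remaining disjuncts: P2, P4, P5, P6, P7
Count = 8 - 3 = 5

5


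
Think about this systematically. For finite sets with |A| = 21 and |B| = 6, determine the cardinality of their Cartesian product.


The Cartesian product A x B contains all ordered pairs (a, b).
|A x B| = |A| * |B| = 21 * 6 = 126

126


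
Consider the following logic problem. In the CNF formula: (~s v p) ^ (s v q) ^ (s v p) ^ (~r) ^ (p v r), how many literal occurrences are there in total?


Counting literals in each clause:
Clause 1: 2 literal(s)
Clause 2: 2 literal(s)
Clause 3: 2 literal(s)
Clause 4: 1 literal(s)
Clause 5: 2 literal(s)
Total = 9

9


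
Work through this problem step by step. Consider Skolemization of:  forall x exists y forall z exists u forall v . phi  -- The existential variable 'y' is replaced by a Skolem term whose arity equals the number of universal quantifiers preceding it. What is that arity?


Quantifier prefix: forall x exists y forall z exists u forall v
'y' is existentially quantified at position 2.
Universal variables preceding it: x
Skolem function arity = 1

1


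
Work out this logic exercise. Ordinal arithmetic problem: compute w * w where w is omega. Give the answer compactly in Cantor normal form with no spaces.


Compute w * w.
Ordinal * is associative and left-distributive over +, but NOT commutative; for finite n>1, n*w = w but w*n stays w*n.
w * w = w^2 by definition.
Result = w^2

w^2


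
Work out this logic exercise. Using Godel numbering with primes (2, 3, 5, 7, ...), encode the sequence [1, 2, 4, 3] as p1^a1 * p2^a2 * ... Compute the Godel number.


Encode each element as an exponent of the corresponding prime:
  2^1 = 2
  3^2 = 9
  5^4 = 625
  7^3 = 343
Product = 2 * 9 * 625 * 343 = 3858750

3858750


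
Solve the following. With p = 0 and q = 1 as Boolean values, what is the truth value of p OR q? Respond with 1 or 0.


p = 0, q = 1
Operation: p OR q
Evaluate: 0 OR 1 = 1

1


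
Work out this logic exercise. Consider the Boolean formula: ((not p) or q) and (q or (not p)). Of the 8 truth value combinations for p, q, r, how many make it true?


Evaluate all 8 assignments for p, q, r:
p=0, q=0, r=0: 1
p=0, q=0, r=1: 1
p=0, q=1, r=0: 1
p=0, q=1, r=1: 1
p=1, q=0, r=0: 0
p=1, q=0, r=1: 0
p=1, q=1, r=0: 1
p=1, q=1, r=1: 1
Satisfying count = 6

6


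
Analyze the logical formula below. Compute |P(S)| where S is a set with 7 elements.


The power set of a set with n elements has 2^n elements.
|P(S)| = 2^7 = 128

128


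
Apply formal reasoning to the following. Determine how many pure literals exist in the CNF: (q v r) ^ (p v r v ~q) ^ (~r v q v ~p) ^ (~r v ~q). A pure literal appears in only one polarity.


Check each variable for pure literal status:
p: mixed (not pure)
q: mixed (not pure)
r: mixed (not pure)
Pure literal count = 0

0


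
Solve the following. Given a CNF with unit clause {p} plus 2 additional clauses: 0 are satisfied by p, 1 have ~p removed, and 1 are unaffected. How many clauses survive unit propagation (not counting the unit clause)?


Satisfied (removed): 0
Shortened (remain): 1
Unchanged (remain): 1
Remaining = 1 + 1 = 2

2


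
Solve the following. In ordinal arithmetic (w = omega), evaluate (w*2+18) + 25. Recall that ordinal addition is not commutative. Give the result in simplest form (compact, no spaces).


Compute (w*2+18) + 25.
Ordinal + is associative but NOT commutative; for finite n>0, n + w = w but w + n stays w+n.
By associativity: (w*2+18) + 25 = w*2 + (18+25) = w*2+43.
Result = w*2+43

w*2+43


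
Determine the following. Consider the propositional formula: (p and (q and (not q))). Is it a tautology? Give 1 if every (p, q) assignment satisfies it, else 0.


Check all 4 assignments:
p=0, q=0: 0
p=0, q=1: 0
p=1, q=0: 0
p=1, q=1: 0
Satisfying count = 0/4.
Tautology iff count = 4: no.

0


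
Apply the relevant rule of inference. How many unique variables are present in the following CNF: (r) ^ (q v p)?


Identify each variable that appears in the formula.
Variables found: p, q, r
Count = 3

3


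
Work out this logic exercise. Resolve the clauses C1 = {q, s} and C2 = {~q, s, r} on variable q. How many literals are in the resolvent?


Remove q from C1 and ~q from C2.
C1 remainder: {s}
C2 remainder: {s, r}
Union (resolvent): {r, s}
Resolvent has 2 literal(s).

2


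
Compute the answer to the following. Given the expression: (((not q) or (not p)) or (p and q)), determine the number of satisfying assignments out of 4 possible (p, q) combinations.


Check all 4 assignments:
p=0, q=0: 1
p=0, q=1: 1
p=1, q=0: 1
p=1, q=1: 1
Count of True = 4

4


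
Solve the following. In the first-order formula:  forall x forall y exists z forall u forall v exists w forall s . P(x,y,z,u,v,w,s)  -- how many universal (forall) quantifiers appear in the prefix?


Quantifier prefix: forall x forall y exists z forall u forall v exists w forall s
Mark each quantifier type:
  U U E U U E U
Universal count = 5, Existential count = 2
Asked for universal (forall) quantifiers: 5

5


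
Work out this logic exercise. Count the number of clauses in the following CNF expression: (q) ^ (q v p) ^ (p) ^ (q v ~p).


A CNF formula is a conjunction of clauses.
Clauses are separated by ^.
Counting the conjuncts: 4 clauses.

4


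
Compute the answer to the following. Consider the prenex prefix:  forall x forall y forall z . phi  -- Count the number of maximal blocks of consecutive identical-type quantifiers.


Quantifier-type sequence: A A A  (A=forall, E=exists)
Group into maximal same-type runs:
  Ax3
Number of blocks = 1

1


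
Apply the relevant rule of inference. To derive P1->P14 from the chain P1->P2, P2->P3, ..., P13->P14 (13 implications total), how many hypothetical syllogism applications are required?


With 13 implications in a chain connecting 14 propositions:
P1->P2, P2->P3, ..., P13->P14
Steps needed = (number of implications) - 1 = 13 - 1 = 12

12


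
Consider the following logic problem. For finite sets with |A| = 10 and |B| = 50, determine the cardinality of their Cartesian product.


The Cartesian product A x B contains all ordered pairs (a, b).
|A x B| = |A| * |B| = 10 * 50 = 500

500


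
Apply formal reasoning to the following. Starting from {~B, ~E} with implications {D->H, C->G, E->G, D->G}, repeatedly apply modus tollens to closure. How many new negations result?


Initial negated facts: {~B, ~E}
Apply modus tollens to closure:
  (no implication fires)
Final negated: {~B, ~E}
New negations: {(none)}
Count = 0

0


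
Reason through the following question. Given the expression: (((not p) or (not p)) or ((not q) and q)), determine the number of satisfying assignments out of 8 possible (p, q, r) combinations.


Check all 8 assignments:
p=0, q=0, r=0: 1
p=0, q=0, r=1: 1
p=0, q=1, r=0: 1
p=0, q=1, r=1: 1
p=1, q=0, r=0: 0
p=1, q=0, r=1: 0
p=1, q=1, r=0: 0
p=1, q=1, r=1: 0
Count of True = 4

4


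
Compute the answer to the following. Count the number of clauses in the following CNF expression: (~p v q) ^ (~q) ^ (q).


A CNF formula is a conjunction of clauses.
Clauses are separated by ^.
Counting the conjuncts: 3 clauses.

3


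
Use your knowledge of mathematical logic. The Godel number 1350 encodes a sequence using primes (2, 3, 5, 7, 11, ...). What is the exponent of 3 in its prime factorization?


Factorize 1350 by dividing by 3 repeatedly.
Division steps: 3 divides 1350 exactly 3 time(s).
Exponent of 3 = 3

3


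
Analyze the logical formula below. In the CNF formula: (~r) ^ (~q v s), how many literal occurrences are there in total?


Counting literals in each clause:
Clause 1: 1 literal(s)
Clause 2: 2 literal(s)
Total = 3

3


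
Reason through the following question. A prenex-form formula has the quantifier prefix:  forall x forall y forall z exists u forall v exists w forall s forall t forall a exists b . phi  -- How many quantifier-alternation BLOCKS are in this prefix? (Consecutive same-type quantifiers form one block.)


Quantifier-type sequence: A A A E A E A A A E  (A=forall, E=exists)
Group into maximal same-type runs:
  Ax3 | Ex1 | Ax1 | Ex1 | Ax3 | Ex1
Number of blocks = 6

6


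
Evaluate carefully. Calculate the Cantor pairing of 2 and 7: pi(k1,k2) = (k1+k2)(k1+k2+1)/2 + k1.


k1 + k2 = 9
(k1+k2)(k1+k2+1)/2 = 9 * 10 / 2 = 45
pi = 45 + 2 = 47

47


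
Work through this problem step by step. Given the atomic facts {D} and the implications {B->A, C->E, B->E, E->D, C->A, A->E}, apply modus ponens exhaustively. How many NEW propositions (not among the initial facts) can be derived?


Initial facts: {D}
Apply modus ponens to closure:
  (no implication fires)
Final known: {D}
New propositions: {(none)}
Count = 0

0


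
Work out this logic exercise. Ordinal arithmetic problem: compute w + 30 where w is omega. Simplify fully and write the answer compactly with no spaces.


Compute w + 30.
Ordinal + is associative but NOT commutative; for finite n>0, n + w = w but w + n stays w+n.
w + 30 is already in normal form (a successor ordinal beyond w).
Result = w+30

w+30


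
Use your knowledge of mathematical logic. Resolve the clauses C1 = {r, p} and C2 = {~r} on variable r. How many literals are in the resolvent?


Remove r from C1 and ~r from C2.
C1 remainder: {p}
C2 remainder: {}
Union (resolvent): {p}
Resolvent has 1 literal(s).

1


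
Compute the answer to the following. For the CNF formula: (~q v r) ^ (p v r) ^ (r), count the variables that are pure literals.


Check each variable for pure literal status:
p: pure positive
q: pure negative
r: pure positive
Pure literal count = 3

3


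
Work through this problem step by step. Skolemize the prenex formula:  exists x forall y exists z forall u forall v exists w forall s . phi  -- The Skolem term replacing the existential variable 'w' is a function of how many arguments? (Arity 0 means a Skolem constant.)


Quantifier prefix: exists x forall y exists z forall u forall v exists w forall s
'w' is existentially quantified at position 6.
Universal variables preceding it: y, u, v
Skolem function arity = 3

3


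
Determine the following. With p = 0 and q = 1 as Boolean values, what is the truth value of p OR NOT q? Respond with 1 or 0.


p = 0, q = 1
Operation: p OR NOT q
Evaluate: 0 OR NOT 1 = 0

0


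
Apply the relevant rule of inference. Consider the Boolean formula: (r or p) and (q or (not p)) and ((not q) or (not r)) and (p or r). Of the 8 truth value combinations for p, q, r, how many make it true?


Evaluate all 8 assignments for p, q, r:
p=0, q=0, r=0: 0
p=0, q=0, r=1: 1
p=0, q=1, r=0: 0
p=0, q=1, r=1: 0
p=1, q=0, r=0: 0
p=1, q=0, r=1: 0
p=1, q=1, r=0: 1
p=1, q=1, r=1: 0
Satisfying count = 2

2


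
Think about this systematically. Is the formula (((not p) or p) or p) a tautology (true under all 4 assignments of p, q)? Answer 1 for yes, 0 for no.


Check all 4 assignments:
p=0, q=0: 1
p=0, q=1: 1
p=1, q=0: 1
p=1, q=1: 1
Satisfying count = 4/4.
Tautology iff count = 4: yes.

1


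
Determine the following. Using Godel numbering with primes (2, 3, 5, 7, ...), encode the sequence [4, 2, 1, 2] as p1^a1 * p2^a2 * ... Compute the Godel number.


Encode each element as an exponent of the corresponding prime:
  2^4 = 16
  3^2 = 9
  5^1 = 5
  7^2 = 49
Product = 16 * 9 * 5 * 49 = 35280

35280


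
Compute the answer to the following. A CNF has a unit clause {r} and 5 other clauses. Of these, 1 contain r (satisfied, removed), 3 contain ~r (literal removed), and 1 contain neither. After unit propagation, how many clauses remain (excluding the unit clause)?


Satisfied (removed): 1
Shortened (remain): 3
Unchanged (remain): 1
Remaining = 3 + 1 = 4

4


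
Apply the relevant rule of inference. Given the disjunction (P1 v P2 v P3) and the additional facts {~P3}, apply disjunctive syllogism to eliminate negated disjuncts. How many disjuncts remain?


Original disjuncts (3): P1, P2, P3
Negated (eliminate): ~P3
Remaining disjuncts: P1, P2
Count = 3 - 1 = 2

2


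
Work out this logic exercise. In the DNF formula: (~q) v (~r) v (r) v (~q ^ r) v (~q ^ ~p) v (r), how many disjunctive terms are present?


A DNF formula is a disjunction of terms (conjunctions).
Terms are separated by v.
Counting the disjuncts: 6 terms.

6


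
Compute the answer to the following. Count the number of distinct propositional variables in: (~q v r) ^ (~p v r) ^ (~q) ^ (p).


Identify each variable that appears in the formula.
Variables found: p, q, r
Count = 3

3


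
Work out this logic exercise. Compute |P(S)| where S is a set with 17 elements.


The power set of a set with n elements has 2^n elements.
|P(S)| = 2^17 = 131072

131072


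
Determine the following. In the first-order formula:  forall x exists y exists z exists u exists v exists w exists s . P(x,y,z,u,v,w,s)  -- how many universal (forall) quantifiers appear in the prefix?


Quantifier prefix: forall x exists y exists z exists u exists v exists w exists s
Mark each quantifier type:
  U E E E E E E
Universal count = 1, Existential count = 6
Asked for universal (forall) quantifiers: 1

1


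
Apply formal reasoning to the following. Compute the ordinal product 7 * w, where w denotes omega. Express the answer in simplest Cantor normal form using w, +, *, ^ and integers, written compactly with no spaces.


Compute 7 * w.
Ordinal * is associative and left-distributive over +, but NOT commutative; for finite n>1, n*w = w but w*n stays w*n.
For finite n>0, n * w = sup{n*k : k<w} = w. So 7 * w = w.
Result = w

w


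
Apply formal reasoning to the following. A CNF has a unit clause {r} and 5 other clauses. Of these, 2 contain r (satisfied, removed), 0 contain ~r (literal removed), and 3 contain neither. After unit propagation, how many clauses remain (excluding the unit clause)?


Satisfied (removed): 2
Shortened (remain): 0
Unchanged (remain): 3
Remaining = 0 + 3 = 3

3


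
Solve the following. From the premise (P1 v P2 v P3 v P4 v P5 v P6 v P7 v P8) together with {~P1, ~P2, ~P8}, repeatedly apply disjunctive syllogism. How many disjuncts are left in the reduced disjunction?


Original disjuncts (8): P1, P2, P3, P4, P5, P6, P7, P8
Negated (eliminate): ~P1, ~P2, ~P8
Remaining disjuncts: P3, P4, P5, P6, P7
Count = 8 - 3 = 5

5


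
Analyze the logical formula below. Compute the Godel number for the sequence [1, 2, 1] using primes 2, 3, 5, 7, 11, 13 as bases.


Encode each element as an exponent of the corresponding prime:
  2^1 = 2
  3^2 = 9
  5^1 = 5
Product = 2 * 9 * 5 = 90

90


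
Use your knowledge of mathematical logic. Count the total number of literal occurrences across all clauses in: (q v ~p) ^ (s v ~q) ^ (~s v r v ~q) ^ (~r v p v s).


Counting literals in each clause:
Clause 1: 2 literal(s)
Clause 2: 2 literal(s)
Clause 3: 3 literal(s)
Clause 4: 3 literal(s)
Total = 10

10


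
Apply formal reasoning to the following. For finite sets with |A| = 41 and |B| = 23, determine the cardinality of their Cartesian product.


The Cartesian product A x B contains all ordered pairs (a, b).
|A x B| = |A| * |B| = 41 * 23 = 943

943


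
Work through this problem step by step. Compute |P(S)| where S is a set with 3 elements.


The power set of a set with n elements has 2^n elements.
|P(S)| = 2^3 = 8

8


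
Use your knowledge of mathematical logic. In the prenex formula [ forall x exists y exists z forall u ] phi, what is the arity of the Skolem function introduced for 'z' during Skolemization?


Quantifier prefix: forall x exists y exists z forall u
'z' is existentially quantified at position 3.
Universal variables preceding it: x
Skolem function arity = 1

1


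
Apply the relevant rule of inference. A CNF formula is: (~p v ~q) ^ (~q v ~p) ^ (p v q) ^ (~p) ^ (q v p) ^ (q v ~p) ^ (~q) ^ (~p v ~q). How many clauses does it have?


A CNF formula is a conjunction of clauses.
Clauses are separated by ^.
Counting the conjuncts: 8 clauses.

8


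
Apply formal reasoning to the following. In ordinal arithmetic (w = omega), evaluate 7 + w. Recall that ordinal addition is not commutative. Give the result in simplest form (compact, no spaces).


Compute 7 + w.
Ordinal + is associative but NOT commutative; for finite n>0, n + w = w but w + n stays w+n.
Any finite left addend is absorbed by w on the right: 7 + w = w.
Result = w

w


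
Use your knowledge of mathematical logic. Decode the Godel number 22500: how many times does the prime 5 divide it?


Factorize 22500 by dividing by 5 repeatedly.
Division steps: 5 divides 22500 exactly 4 time(s).
Exponent of 5 = 4

4


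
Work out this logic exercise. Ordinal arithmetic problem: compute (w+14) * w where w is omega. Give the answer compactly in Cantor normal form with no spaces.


Compute (w+14) * w.
Ordinal * is associative and left-distributive over +, but NOT commutative; for finite n>1, n*w = w but w*n stays w*n.
(w+14) * w = sup{(w+14)*k : k<w} = sup{w*k+14} = w^2 (the +14 tail is absorbed in the limit).
Result = w^2

w^2


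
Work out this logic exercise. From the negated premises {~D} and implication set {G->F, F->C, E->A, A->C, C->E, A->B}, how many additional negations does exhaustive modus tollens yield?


Initial negated facts: {~D}
Apply modus tollens to closure:
  (no implication fires)
Final negated: {~D}
New negations: {(none)}
Count = 0

0


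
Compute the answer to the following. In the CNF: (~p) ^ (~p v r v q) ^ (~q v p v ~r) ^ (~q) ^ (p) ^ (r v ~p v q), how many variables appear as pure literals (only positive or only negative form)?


Check each variable for pure literal status:
p: mixed (not pure)
q: mixed (not pure)
r: mixed (not pure)
Pure literal count = 0

0


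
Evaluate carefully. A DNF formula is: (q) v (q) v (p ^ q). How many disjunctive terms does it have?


A DNF formula is a disjunction of terms (conjunctions).
Terms are separated by v.
Counting the disjuncts: 3 terms.

3
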